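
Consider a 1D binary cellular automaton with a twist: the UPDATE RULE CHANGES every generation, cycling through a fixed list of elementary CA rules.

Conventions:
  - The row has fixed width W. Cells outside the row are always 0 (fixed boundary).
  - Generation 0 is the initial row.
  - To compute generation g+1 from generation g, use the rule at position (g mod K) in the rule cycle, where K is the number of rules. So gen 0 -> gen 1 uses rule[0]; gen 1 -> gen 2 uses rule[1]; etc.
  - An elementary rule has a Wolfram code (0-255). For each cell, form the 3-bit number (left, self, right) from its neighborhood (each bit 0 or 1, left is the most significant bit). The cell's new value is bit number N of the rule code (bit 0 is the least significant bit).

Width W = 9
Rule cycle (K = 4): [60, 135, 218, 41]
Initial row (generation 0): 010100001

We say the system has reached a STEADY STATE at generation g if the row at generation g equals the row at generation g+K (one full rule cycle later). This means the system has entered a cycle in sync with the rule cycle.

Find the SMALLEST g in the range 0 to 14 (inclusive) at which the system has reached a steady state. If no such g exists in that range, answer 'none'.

Answer: none

Derivation:
Gen 0: 010100001
Gen 1 (rule 60): 011110001
Gen 2 (rule 135): 101100111
Gen 3 (rule 218): 001111111
Gen 4 (rule 41): 101000000
Gen 5 (rule 60): 111100000
Gen 6 (rule 135): 011001111
Gen 7 (rule 218): 111111111
Gen 8 (rule 41): 100000000
Gen 9 (rule 60): 110000000
Gen 10 (rule 135): 000111111
Gen 11 (rule 218): 001111111
Gen 12 (rule 41): 101000000
Gen 13 (rule 60): 111100000
Gen 14 (rule 135): 011001111
Gen 15 (rule 218): 111111111
Gen 16 (rule 41): 100000000
Gen 17 (rule 60): 110000000
Gen 18 (rule 135): 000111111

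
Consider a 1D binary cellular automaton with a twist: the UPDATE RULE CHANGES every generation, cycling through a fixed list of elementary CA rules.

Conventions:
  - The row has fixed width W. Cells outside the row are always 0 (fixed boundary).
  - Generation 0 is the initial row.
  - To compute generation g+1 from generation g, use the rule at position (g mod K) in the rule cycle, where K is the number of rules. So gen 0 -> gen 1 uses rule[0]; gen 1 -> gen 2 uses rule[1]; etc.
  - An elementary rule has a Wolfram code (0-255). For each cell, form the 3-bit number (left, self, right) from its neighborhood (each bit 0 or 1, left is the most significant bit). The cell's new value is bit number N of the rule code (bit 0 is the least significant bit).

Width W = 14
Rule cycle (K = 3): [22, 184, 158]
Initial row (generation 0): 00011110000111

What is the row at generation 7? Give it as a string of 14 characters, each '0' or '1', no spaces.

Answer: 10000000010000

Derivation:
Gen 0: 00011110000111
Gen 1 (rule 22): 00100001001000
Gen 2 (rule 184): 00010000100100
Gen 3 (rule 158): 00111001111110
Gen 4 (rule 22): 01000110000001
Gen 5 (rule 184): 00100101000000
Gen 6 (rule 158): 01111101100000
Gen 7 (rule 22): 10000000010000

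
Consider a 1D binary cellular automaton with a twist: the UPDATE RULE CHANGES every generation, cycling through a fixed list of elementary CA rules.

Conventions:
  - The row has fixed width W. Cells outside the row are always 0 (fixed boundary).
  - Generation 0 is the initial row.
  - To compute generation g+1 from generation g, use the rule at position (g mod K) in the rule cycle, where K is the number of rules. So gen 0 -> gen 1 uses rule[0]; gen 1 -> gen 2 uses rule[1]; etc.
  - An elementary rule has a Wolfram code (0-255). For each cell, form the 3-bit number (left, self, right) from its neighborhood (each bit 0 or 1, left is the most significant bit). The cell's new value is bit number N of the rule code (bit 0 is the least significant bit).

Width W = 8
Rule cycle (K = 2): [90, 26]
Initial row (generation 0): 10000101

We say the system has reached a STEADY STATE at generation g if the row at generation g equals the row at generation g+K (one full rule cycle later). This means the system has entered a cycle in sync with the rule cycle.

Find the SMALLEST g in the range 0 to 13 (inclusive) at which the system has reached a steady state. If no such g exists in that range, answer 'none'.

Answer: 6

Derivation:
Gen 0: 10000101
Gen 1 (rule 90): 01001000
Gen 2 (rule 26): 10110100
Gen 3 (rule 90): 00110010
Gen 4 (rule 26): 01101101
Gen 5 (rule 90): 11101100
Gen 6 (rule 26): 10001010
Gen 7 (rule 90): 01010001
Gen 8 (rule 26): 10001010
Gen 9 (rule 90): 01010001
Gen 10 (rule 26): 10001010
Gen 11 (rule 90): 01010001
Gen 12 (rule 26): 10001010
Gen 13 (rule 90): 01010001
Gen 14 (rule 26): 10001010
Gen 15 (rule 90): 01010001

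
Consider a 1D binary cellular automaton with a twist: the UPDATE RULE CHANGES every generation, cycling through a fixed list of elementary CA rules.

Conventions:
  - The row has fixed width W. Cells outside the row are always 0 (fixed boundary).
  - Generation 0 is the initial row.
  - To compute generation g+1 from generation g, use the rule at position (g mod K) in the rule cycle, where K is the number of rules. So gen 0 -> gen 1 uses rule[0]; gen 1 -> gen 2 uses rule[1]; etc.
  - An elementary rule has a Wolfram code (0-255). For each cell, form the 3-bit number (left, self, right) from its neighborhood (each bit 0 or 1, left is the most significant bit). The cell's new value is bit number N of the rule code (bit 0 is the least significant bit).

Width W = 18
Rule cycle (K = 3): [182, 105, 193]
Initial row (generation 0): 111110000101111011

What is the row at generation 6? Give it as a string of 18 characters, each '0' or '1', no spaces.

Gen 0: 111110000101111011
Gen 1 (rule 182): 011101001110110100
Gen 2 (rule 105): 010110001011111001
Gen 3 (rule 193): 000010100001111000
Gen 4 (rule 182): 000111110010110100
Gen 5 (rule 105): 110100010001111001
Gen 6 (rule 193): 010001000100111000

Answer: 010001000100111000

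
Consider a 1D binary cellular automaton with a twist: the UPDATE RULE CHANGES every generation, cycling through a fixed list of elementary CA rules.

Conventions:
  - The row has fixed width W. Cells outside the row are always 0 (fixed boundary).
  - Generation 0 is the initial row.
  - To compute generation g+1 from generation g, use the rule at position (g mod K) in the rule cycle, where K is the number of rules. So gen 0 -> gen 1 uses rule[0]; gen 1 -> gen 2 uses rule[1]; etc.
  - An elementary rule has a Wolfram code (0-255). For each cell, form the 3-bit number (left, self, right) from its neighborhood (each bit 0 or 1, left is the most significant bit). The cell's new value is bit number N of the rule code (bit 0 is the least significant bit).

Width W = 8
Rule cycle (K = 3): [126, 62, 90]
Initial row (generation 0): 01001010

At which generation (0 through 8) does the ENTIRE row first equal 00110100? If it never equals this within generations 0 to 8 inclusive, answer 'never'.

Answer: never

Derivation:
Gen 0: 01001010
Gen 1 (rule 126): 11111111
Gen 2 (rule 62): 10000000
Gen 3 (rule 90): 01000000
Gen 4 (rule 126): 11100000
Gen 5 (rule 62): 10010000
Gen 6 (rule 90): 01101000
Gen 7 (rule 126): 11111100
Gen 8 (rule 62): 10000010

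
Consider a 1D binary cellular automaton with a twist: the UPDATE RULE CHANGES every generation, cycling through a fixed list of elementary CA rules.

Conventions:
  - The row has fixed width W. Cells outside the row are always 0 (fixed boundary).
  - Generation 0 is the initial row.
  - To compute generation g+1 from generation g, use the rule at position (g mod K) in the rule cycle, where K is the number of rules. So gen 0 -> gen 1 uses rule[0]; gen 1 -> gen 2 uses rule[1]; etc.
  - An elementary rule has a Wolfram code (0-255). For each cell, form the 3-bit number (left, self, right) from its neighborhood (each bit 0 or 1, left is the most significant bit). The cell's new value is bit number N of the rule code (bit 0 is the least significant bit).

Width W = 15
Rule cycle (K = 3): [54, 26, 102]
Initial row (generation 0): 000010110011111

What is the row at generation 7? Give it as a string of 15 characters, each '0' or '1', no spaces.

Gen 0: 000010110011111
Gen 1 (rule 54): 000111001100000
Gen 2 (rule 26): 001100111010000
Gen 3 (rule 102): 010101001110000
Gen 4 (rule 54): 111111110001000
Gen 5 (rule 26): 100000001010100
Gen 6 (rule 102): 100000011111100
Gen 7 (rule 54): 110000100000010

Answer: 110000100000010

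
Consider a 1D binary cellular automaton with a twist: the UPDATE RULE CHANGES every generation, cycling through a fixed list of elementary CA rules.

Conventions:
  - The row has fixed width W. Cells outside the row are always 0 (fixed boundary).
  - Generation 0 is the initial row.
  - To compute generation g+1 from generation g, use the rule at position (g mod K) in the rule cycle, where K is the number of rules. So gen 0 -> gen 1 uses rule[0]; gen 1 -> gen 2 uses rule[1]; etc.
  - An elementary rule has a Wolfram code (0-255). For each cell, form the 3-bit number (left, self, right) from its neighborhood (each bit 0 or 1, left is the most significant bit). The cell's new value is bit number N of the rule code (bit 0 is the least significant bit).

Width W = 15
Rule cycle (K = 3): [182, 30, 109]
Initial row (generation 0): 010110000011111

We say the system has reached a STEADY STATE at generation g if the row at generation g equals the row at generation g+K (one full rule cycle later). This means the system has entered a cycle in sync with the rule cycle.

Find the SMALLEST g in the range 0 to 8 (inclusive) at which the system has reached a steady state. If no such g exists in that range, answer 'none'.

Answer: none

Derivation:
Gen 0: 010110000011111
Gen 1 (rule 182): 111001000101110
Gen 2 (rule 30): 100111101101001
Gen 3 (rule 109): 100100111111001
Gen 4 (rule 182): 111111011110111
Gen 5 (rule 30): 100000010000100
Gen 6 (rule 109): 101111010110101
Gen 7 (rule 182): 110110111001111
Gen 8 (rule 30): 100100100111000
Gen 9 (rule 109): 100100100101011
Gen 10 (rule 182): 111111111111100
Gen 11 (rule 30): 100000000000010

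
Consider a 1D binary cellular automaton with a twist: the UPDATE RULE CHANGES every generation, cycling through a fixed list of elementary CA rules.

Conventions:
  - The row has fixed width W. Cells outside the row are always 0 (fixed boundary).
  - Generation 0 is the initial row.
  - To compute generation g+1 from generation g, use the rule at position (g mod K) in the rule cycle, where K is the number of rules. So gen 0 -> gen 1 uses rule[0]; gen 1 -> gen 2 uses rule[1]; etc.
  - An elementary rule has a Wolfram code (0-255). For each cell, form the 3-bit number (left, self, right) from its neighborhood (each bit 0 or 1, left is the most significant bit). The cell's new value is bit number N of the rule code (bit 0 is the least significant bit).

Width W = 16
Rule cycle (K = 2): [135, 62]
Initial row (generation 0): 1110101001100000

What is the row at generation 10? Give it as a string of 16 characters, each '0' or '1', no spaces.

Answer: 1111001100011101

Derivation:
Gen 0: 1110101001100000
Gen 1 (rule 135): 0100101010001111
Gen 2 (rule 62): 1111111111011000
Gen 3 (rule 135): 0111111110000011
Gen 4 (rule 62): 1100000001000110
Gen 5 (rule 135): 0001111111011000
Gen 6 (rule 62): 0011000000110100
Gen 7 (rule 135): 1100011111000101
Gen 8 (rule 62): 1010110000101111
Gen 9 (rule 135): 1010000111100110
Gen 10 (rule 62): 1111001100011101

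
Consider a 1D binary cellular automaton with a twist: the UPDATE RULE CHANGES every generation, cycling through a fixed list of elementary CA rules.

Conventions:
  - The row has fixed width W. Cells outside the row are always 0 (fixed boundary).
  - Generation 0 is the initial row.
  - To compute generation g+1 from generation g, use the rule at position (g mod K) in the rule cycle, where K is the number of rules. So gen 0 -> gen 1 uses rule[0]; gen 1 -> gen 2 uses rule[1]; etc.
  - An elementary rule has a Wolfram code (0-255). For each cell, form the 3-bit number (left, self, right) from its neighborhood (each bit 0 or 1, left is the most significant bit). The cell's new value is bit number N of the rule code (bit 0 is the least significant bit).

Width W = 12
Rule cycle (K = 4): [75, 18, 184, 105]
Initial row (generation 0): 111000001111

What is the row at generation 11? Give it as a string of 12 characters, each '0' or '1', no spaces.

Gen 0: 111000001111
Gen 1 (rule 75): 101011111001
Gen 2 (rule 18): 000000000110
Gen 3 (rule 184): 000000000101
Gen 4 (rule 105): 111111110010
Gen 5 (rule 75): 100000010100
Gen 6 (rule 18): 010000100010
Gen 7 (rule 184): 001000010001
Gen 8 (rule 105): 100011000100
Gen 9 (rule 75): 001111011001
Gen 10 (rule 18): 010000000110
Gen 11 (rule 184): 001000000101

Answer: 001000000101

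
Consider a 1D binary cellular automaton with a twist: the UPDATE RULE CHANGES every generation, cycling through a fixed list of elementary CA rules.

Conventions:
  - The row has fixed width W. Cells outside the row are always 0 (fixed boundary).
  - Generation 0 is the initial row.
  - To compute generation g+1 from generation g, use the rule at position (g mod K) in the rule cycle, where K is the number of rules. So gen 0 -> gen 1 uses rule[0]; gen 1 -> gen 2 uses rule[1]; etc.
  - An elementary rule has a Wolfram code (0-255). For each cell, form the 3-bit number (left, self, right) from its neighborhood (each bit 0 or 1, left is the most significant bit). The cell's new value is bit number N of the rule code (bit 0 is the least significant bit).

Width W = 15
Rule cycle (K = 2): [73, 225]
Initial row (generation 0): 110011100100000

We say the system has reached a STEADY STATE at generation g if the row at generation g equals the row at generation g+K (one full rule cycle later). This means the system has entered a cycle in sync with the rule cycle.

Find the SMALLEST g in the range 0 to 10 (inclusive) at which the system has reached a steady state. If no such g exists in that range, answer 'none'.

Gen 0: 110011100100000
Gen 1 (rule 73): 110010100001111
Gen 2 (rule 225): 010001001100111
Gen 3 (rule 73): 000100001100101
Gen 4 (rule 225): 110001100100010
Gen 5 (rule 73): 110101100001000
Gen 6 (rule 225): 011010101100011
Gen 7 (rule 73): 011000001101011
Gen 8 (rule 225): 001011100110101
Gen 9 (rule 73): 100010100110000
Gen 10 (rule 225): 001001000010111
Gen 11 (rule 73): 100000011000101
Gen 12 (rule 225): 001111001010010

Answer: none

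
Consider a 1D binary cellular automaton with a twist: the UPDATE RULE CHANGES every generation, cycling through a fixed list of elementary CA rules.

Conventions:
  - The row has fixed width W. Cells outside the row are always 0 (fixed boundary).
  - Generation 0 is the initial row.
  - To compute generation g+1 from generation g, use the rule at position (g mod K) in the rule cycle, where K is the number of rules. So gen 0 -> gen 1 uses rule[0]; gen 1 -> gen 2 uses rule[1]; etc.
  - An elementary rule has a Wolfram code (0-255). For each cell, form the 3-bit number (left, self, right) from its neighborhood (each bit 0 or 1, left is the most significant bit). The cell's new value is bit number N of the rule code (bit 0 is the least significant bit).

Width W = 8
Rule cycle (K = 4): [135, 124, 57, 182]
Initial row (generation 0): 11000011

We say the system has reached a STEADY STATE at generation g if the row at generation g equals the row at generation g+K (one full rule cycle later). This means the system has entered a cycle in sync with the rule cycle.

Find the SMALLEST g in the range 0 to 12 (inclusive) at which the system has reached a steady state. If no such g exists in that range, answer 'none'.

Answer: none

Derivation:
Gen 0: 11000011
Gen 1 (rule 135): 00011100
Gen 2 (rule 124): 00010110
Gen 3 (rule 57): 11001101
Gen 4 (rule 182): 00110011
Gen 5 (rule 135): 11000100
Gen 6 (rule 124): 11100110
Gen 7 (rule 57): 10010101
Gen 8 (rule 182): 11111111
Gen 9 (rule 135): 01111110
Gen 10 (rule 124): 01000011
Gen 11 (rule 57): 00111010
Gen 12 (rule 182): 01010111
Gen 13 (rule 135): 11010010
Gen 14 (rule 124): 11111011
Gen 15 (rule 57): 10000110
Gen 16 (rule 182): 11001001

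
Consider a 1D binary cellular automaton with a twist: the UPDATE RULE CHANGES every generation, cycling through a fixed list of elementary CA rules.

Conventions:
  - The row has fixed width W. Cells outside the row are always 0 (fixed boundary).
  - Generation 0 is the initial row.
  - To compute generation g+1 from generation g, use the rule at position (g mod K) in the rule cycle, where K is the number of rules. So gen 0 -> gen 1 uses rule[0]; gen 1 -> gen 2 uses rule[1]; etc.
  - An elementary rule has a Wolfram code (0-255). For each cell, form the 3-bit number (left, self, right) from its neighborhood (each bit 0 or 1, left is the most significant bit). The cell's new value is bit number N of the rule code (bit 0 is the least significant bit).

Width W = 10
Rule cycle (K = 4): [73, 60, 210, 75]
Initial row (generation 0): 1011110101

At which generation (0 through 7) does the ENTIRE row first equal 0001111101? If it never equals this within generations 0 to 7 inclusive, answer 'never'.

Answer: never

Derivation:
Gen 0: 1011110101
Gen 1 (rule 73): 0010010000
Gen 2 (rule 60): 0011011000
Gen 3 (rule 210): 0101001100
Gen 4 (rule 75): 1000011101
Gen 5 (rule 73): 0011010100
Gen 6 (rule 60): 0010111110
Gen 7 (rule 210): 0100011111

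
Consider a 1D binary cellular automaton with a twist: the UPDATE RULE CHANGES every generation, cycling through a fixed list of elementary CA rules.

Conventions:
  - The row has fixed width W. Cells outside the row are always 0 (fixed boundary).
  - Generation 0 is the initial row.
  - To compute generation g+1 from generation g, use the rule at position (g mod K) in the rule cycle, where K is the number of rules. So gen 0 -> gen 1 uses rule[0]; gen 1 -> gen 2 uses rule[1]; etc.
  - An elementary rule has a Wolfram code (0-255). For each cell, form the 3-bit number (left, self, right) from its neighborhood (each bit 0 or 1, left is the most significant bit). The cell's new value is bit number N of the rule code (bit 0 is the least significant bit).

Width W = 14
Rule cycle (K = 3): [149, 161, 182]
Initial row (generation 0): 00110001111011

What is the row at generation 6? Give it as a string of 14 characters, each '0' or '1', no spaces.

Answer: 11111010111110

Derivation:
Gen 0: 00110001111011
Gen 1 (rule 149): 10001100110000
Gen 2 (rule 161): 00100000000111
Gen 3 (rule 182): 01110000001010
Gen 4 (rule 149): 00101111101011
Gen 5 (rule 161): 10010111010100
Gen 6 (rule 182): 11111010111110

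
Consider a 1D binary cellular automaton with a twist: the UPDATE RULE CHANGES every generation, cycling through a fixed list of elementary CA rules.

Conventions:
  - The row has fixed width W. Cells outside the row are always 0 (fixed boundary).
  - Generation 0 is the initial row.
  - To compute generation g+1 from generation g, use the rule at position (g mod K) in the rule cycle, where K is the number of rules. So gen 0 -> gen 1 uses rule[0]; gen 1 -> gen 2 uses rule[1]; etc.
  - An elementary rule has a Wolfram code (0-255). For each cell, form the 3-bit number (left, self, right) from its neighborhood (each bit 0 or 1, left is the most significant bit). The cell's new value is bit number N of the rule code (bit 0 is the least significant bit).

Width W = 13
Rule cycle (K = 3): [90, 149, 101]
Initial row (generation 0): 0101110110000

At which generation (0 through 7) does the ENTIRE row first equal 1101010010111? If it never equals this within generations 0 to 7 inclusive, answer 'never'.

Answer: 2

Derivation:
Gen 0: 0101110110000
Gen 1 (rule 90): 1001010111000
Gen 2 (rule 149): 1101010010111
Gen 3 (rule 101): 0111110011001
Gen 4 (rule 90): 1100011111110
Gen 5 (rule 149): 0011001111101
Gen 6 (rule 101): 1001000000111
Gen 7 (rule 90): 0110100001101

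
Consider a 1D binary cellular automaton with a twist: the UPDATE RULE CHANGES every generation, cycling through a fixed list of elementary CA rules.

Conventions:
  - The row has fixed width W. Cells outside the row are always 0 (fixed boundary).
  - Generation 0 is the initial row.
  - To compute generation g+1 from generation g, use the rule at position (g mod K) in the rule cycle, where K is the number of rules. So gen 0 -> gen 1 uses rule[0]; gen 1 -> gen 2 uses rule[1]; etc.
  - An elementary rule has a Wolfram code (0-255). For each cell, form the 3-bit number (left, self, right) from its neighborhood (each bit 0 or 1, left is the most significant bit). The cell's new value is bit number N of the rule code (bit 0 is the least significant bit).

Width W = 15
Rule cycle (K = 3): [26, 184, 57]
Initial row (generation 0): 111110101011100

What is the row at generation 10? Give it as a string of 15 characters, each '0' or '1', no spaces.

Gen 0: 111110101011100
Gen 1 (rule 26): 100000000010010
Gen 2 (rule 184): 010000000001001
Gen 3 (rule 57): 001111111100100
Gen 4 (rule 26): 011000000011010
Gen 5 (rule 184): 010100000010101
Gen 6 (rule 57): 001011111001010
Gen 7 (rule 26): 010010000110001
Gen 8 (rule 184): 001001000101000
Gen 9 (rule 57): 100100110010111
Gen 10 (rule 26): 011011101100100

Answer: 011011101100100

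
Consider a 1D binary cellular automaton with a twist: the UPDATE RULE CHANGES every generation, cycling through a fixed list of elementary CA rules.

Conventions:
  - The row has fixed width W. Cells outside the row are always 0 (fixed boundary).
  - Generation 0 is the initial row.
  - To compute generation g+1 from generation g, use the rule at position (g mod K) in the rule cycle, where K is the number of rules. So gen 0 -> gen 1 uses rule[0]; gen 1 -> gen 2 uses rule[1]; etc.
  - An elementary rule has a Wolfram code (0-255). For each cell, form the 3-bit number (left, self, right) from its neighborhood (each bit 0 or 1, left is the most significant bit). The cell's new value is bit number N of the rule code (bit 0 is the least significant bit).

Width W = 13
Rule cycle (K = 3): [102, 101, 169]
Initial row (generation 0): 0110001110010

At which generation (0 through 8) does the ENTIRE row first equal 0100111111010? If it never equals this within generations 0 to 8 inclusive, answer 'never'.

Gen 0: 0110001110010
Gen 1 (rule 102): 1010010010110
Gen 2 (rule 101): 1110010011010
Gen 3 (rule 169): 1100000010100
Gen 4 (rule 102): 0100000111100
Gen 5 (rule 101): 0101110000101
Gen 6 (rule 169): 0011100110010
Gen 7 (rule 102): 0100101010110
Gen 8 (rule 101): 0100111111010

Answer: 8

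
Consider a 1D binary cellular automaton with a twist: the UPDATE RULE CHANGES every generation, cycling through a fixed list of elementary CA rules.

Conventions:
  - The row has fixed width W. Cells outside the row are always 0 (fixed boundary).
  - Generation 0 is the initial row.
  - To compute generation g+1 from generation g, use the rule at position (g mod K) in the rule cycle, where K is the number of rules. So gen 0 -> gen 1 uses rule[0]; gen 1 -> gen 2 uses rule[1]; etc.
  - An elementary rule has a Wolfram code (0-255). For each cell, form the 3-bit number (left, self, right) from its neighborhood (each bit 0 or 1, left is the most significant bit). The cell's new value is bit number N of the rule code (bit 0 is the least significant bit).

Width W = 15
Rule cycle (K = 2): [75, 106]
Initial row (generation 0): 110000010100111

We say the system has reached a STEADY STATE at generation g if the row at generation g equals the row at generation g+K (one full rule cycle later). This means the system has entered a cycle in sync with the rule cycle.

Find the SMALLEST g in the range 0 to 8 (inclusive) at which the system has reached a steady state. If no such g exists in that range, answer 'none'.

Answer: none

Derivation:
Gen 0: 110000010100111
Gen 1 (rule 75): 110111100001101
Gen 2 (rule 106): 111100100011110
Gen 3 (rule 75): 100101001110010
Gen 4 (rule 106): 001010011010100
Gen 5 (rule 75): 110000111000001
Gen 6 (rule 106): 110001101000010
Gen 7 (rule 75): 110111100011100
Gen 8 (rule 106): 111100100110100
Gen 9 (rule 75): 100101001110001
Gen 10 (rule 106): 001010011010010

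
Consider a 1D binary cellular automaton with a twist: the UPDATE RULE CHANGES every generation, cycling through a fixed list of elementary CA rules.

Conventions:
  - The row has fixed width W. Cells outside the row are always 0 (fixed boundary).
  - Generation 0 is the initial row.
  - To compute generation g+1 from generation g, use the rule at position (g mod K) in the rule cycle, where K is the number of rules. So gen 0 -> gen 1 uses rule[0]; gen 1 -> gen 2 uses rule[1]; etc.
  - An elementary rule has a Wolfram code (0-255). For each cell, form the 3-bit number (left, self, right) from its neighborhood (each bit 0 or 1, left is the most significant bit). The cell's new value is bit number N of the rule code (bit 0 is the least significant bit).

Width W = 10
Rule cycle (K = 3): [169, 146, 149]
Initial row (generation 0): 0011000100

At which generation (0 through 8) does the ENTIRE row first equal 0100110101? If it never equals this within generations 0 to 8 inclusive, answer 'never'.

Answer: never

Derivation:
Gen 0: 0011000100
Gen 1 (rule 169): 1010010001
Gen 2 (rule 146): 0001101010
Gen 3 (rule 149): 1100001011
Gen 4 (rule 169): 1001100110
Gen 5 (rule 146): 0110011001
Gen 6 (rule 149): 0001000101
Gen 7 (rule 169): 1100010010
Gen 8 (rule 146): 0010101101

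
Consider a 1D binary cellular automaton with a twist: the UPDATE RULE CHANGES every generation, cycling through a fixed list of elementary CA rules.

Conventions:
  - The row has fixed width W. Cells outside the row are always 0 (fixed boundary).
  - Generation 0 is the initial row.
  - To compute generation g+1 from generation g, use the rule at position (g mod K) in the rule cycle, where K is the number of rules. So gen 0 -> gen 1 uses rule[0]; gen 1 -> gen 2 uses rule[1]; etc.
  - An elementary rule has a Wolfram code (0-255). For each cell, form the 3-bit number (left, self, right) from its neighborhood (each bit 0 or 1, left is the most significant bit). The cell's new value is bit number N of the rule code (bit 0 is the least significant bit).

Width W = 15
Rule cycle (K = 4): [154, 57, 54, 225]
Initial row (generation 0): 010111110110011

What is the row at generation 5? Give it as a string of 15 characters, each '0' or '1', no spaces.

Answer: 111110011010110

Derivation:
Gen 0: 010111110110011
Gen 1 (rule 154): 100111100101110
Gen 2 (rule 57): 010100010011001
Gen 3 (rule 54): 111110111100111
Gen 4 (rule 225): 011111011100011
Gen 5 (rule 154): 111110011010110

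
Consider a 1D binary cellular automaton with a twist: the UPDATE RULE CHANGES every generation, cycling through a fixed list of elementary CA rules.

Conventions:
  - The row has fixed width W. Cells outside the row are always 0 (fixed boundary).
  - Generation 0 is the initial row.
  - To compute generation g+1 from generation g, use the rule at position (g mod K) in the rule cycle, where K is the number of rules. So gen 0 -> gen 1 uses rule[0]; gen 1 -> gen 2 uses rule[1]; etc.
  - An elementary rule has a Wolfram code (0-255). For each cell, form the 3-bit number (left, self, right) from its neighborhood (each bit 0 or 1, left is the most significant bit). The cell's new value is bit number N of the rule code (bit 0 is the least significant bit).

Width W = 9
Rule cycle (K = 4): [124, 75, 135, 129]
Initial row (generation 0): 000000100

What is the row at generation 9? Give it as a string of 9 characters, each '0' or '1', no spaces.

Gen 0: 000000100
Gen 1 (rule 124): 000000110
Gen 2 (rule 75): 111111110
Gen 3 (rule 135): 011111100
Gen 4 (rule 129): 001111001
Gen 5 (rule 124): 001001101
Gen 6 (rule 75): 110011100
Gen 7 (rule 135): 000101001
Gen 8 (rule 129): 110000000
Gen 9 (rule 124): 111000000

Answer: 111000000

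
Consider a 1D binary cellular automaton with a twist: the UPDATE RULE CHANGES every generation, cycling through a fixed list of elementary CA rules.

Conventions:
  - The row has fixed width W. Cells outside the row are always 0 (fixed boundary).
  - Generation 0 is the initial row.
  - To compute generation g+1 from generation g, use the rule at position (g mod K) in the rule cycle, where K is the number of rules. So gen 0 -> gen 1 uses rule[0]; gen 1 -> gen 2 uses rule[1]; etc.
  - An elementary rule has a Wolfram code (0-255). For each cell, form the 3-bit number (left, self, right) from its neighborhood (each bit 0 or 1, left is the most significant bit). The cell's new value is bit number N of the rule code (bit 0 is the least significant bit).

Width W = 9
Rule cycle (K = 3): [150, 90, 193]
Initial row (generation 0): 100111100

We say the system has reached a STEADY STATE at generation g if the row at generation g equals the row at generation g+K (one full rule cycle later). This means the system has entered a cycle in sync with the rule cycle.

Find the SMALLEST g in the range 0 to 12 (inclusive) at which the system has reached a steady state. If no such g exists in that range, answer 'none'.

Gen 0: 100111100
Gen 1 (rule 150): 111011010
Gen 2 (rule 90): 101011001
Gen 3 (rule 193): 000001000
Gen 4 (rule 150): 000011100
Gen 5 (rule 90): 000110110
Gen 6 (rule 193): 110010010
Gen 7 (rule 150): 001111111
Gen 8 (rule 90): 011000001
Gen 9 (rule 193): 001011100
Gen 10 (rule 150): 011001010
Gen 11 (rule 90): 111110001
Gen 12 (rule 193): 011110100
Gen 13 (rule 150): 101100110
Gen 14 (rule 90): 001111111
Gen 15 (rule 193): 100111111

Answer: none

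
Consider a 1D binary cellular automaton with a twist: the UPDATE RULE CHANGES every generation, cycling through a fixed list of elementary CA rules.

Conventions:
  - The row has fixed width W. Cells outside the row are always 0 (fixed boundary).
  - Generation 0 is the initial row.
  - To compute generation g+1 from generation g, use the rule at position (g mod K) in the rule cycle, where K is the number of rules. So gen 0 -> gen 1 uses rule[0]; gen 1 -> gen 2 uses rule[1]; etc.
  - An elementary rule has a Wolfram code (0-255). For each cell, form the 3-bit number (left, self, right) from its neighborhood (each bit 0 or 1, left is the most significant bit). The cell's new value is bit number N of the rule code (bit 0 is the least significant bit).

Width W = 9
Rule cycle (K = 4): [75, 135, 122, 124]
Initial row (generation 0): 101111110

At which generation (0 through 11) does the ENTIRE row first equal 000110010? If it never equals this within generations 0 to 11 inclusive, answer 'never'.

Answer: 10

Derivation:
Gen 0: 101111110
Gen 1 (rule 75): 001000010
Gen 2 (rule 135): 111011110
Gen 3 (rule 122): 101110011
Gen 4 (rule 124): 111011011
Gen 5 (rule 75): 101011011
Gen 6 (rule 135): 101000000
Gen 7 (rule 122): 010100000
Gen 8 (rule 124): 011110000
Gen 9 (rule 75): 110010111
Gen 10 (rule 135): 000110010
Gen 11 (rule 122): 001111101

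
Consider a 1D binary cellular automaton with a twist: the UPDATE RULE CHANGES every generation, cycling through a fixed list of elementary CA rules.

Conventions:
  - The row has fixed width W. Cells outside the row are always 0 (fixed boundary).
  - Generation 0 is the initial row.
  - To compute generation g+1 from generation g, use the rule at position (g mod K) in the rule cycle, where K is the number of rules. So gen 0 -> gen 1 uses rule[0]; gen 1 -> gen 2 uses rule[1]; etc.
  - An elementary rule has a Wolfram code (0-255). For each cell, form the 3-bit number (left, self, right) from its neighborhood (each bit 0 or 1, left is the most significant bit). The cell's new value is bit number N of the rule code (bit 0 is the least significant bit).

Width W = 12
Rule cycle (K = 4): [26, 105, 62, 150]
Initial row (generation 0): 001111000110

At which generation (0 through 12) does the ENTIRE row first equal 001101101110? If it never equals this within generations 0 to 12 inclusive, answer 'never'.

Gen 0: 001111000110
Gen 1 (rule 26): 011000101101
Gen 2 (rule 105): 011010011110
Gen 3 (rule 62): 110111110001
Gen 4 (rule 150): 000011101011
Gen 5 (rule 26): 000110000010
Gen 6 (rule 105): 110110111000
Gen 7 (rule 62): 101101100100
Gen 8 (rule 150): 100000011110
Gen 9 (rule 26): 010000110001
Gen 10 (rule 105): 000110110100
Gen 11 (rule 62): 001101101110
Gen 12 (rule 150): 010000000101

Answer: 11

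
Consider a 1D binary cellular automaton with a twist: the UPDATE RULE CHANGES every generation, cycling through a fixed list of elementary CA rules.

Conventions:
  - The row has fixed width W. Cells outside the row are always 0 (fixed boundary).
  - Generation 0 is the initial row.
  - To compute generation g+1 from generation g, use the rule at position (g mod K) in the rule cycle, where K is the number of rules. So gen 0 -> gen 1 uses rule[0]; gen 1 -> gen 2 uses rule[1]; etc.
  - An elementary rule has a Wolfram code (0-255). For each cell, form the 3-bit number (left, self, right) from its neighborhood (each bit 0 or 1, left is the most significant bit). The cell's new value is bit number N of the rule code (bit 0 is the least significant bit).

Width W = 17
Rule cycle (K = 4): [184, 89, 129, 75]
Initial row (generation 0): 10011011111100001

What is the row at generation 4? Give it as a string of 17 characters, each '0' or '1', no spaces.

Gen 0: 10011011111100001
Gen 1 (rule 184): 01010111111010000
Gen 2 (rule 89): 00000100001001111
Gen 3 (rule 129): 11110001100000110
Gen 4 (rule 75): 10010111101111110

Answer: 10010111101111110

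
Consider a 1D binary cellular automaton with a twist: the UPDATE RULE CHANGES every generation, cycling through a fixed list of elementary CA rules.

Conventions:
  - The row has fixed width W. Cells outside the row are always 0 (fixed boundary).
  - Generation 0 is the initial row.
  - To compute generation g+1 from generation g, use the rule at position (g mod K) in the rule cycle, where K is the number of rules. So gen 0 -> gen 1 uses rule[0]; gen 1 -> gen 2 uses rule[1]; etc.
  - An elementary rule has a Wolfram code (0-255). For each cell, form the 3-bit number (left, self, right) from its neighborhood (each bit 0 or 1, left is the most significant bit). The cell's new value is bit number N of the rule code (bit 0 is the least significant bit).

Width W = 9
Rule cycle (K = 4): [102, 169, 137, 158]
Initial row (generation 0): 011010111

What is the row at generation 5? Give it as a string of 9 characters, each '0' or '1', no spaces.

Gen 0: 011010111
Gen 1 (rule 102): 101111001
Gen 2 (rule 169): 011110000
Gen 3 (rule 137): 011100111
Gen 4 (rule 158): 111011110
Gen 5 (rule 102): 001100010

Answer: 001100010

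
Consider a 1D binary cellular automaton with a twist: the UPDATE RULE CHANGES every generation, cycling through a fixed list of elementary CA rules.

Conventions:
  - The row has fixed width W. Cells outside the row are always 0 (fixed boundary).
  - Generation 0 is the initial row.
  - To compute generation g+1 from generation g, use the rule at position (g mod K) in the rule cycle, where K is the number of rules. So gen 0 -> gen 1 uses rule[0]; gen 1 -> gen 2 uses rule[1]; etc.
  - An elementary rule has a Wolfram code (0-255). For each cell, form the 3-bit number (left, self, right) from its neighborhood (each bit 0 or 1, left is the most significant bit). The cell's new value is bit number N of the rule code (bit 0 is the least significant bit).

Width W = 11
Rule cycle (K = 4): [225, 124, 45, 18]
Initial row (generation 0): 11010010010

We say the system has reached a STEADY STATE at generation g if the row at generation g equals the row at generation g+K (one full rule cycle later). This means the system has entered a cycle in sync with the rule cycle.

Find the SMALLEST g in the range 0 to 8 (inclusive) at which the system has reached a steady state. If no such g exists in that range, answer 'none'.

Gen 0: 11010010010
Gen 1 (rule 225): 01100000000
Gen 2 (rule 124): 01110000000
Gen 3 (rule 45): 01000111111
Gen 4 (rule 18): 10101000000
Gen 5 (rule 225): 01010011111
Gen 6 (rule 124): 01111010001
Gen 7 (rule 45): 01000110101
Gen 8 (rule 18): 10101000000
Gen 9 (rule 225): 01010011111
Gen 10 (rule 124): 01111010001
Gen 11 (rule 45): 01000110101
Gen 12 (rule 18): 10101000000

Answer: 4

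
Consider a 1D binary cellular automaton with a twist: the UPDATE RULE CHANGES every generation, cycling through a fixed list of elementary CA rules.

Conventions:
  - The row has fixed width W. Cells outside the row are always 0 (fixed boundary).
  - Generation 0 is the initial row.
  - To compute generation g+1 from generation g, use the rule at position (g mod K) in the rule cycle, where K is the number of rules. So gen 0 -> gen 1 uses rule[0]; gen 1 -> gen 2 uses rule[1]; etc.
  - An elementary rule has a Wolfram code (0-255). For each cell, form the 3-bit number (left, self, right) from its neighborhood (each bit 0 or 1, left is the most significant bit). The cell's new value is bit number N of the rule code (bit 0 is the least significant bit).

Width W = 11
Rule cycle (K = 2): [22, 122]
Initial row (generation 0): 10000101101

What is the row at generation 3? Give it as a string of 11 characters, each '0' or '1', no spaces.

Answer: 00000001111

Derivation:
Gen 0: 10000101101
Gen 1 (rule 22): 11001100001
Gen 2 (rule 122): 11111110010
Gen 3 (rule 22): 00000001111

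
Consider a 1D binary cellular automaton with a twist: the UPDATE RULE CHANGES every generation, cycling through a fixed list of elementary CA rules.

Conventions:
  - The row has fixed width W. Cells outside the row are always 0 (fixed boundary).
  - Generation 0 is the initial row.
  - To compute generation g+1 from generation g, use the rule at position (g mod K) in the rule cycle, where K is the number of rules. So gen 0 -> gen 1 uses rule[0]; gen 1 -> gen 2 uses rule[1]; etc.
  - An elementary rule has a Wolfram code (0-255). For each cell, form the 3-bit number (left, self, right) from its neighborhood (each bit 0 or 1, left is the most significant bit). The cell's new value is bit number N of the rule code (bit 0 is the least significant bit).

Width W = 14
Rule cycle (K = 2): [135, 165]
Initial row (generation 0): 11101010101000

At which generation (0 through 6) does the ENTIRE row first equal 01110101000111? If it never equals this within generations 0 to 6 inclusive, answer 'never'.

Answer: never

Derivation:
Gen 0: 11101010101000
Gen 1 (rule 135): 01001010101011
Gen 2 (rule 165): 01001111111100
Gen 3 (rule 135): 11010111111001
Gen 4 (rule 165): 00111011110001
Gen 5 (rule 135): 11010001100111
Gen 6 (rule 165): 00110100000010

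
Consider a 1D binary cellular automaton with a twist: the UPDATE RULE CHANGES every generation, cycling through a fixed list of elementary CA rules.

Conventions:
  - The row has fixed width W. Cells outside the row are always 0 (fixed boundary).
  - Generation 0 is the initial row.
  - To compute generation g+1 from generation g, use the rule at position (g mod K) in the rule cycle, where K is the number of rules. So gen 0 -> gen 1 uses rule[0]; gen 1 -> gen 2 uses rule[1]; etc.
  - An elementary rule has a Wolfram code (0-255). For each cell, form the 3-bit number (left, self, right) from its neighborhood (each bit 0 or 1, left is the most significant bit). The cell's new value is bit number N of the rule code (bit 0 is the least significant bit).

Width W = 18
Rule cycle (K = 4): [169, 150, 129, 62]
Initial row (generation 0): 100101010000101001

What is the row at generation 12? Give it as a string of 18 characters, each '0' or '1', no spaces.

Gen 0: 100101010000101001
Gen 1 (rule 169): 000010100110010000
Gen 2 (rule 150): 000110111001111000
Gen 3 (rule 129): 110000010000110011
Gen 4 (rule 62): 101000111001101110
Gen 5 (rule 169): 010010110001011100
Gen 6 (rule 150): 111110001011001010
Gen 7 (rule 129): 011100100000000000
Gen 8 (rule 62): 110011110000000000
Gen 9 (rule 169): 100011100111111111
Gen 10 (rule 150): 110101011011111110
Gen 11 (rule 129): 000000000001111100
Gen 12 (rule 62): 000000000011000010

Answer: 000000000011000010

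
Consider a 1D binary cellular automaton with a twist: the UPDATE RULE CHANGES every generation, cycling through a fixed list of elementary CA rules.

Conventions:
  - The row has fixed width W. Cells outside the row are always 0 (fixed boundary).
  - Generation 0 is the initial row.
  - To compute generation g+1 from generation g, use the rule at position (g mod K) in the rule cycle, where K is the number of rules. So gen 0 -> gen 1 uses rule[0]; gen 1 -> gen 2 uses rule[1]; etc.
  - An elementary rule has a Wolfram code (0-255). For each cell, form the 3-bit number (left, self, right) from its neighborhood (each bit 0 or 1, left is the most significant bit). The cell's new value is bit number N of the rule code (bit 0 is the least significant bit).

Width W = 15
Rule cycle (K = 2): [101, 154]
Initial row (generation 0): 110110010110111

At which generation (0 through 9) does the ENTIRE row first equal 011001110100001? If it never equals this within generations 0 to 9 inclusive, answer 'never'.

Answer: never

Derivation:
Gen 0: 110110010110111
Gen 1 (rule 101): 011010011011001
Gen 2 (rule 154): 110001110010110
Gen 3 (rule 101): 010100010011010
Gen 4 (rule 154): 100010101110001
Gen 5 (rule 101): 101011110010101
Gen 6 (rule 154): 000011101100000
Gen 7 (rule 101): 111000110101111
Gen 8 (rule 154): 110101100001110
Gen 9 (rule 101): 011110101100010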